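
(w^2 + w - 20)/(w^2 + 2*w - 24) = (w + 5)/(w + 6)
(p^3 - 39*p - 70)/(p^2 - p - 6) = (p^2 - 2*p - 35)/(p - 3)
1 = 1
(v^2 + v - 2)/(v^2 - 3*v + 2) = (v + 2)/(v - 2)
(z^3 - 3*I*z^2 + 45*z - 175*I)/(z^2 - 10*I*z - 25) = z + 7*I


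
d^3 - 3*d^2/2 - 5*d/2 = d*(d - 5/2)*(d + 1)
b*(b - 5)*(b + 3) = b^3 - 2*b^2 - 15*b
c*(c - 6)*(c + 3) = c^3 - 3*c^2 - 18*c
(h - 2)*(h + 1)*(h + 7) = h^3 + 6*h^2 - 9*h - 14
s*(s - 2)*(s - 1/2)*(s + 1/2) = s^4 - 2*s^3 - s^2/4 + s/2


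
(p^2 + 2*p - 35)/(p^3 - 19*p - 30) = (p + 7)/(p^2 + 5*p + 6)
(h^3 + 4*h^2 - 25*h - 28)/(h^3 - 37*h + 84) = (h + 1)/(h - 3)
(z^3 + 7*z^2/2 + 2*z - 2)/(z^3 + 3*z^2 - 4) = (z - 1/2)/(z - 1)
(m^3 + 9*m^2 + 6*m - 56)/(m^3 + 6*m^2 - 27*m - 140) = (m - 2)/(m - 5)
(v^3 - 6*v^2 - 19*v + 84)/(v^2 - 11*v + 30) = (v^3 - 6*v^2 - 19*v + 84)/(v^2 - 11*v + 30)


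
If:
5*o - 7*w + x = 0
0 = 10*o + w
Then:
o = -x/75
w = 2*x/15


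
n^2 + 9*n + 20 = (n + 4)*(n + 5)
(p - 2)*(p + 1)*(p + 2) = p^3 + p^2 - 4*p - 4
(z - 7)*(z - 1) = z^2 - 8*z + 7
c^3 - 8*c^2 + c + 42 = (c - 7)*(c - 3)*(c + 2)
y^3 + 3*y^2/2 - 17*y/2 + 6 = (y - 3/2)*(y - 1)*(y + 4)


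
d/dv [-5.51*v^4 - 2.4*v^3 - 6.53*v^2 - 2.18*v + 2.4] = -22.04*v^3 - 7.2*v^2 - 13.06*v - 2.18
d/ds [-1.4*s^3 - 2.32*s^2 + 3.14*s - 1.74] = -4.2*s^2 - 4.64*s + 3.14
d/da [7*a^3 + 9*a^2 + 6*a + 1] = 21*a^2 + 18*a + 6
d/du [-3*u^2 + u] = 1 - 6*u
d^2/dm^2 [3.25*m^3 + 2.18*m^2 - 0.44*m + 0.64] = 19.5*m + 4.36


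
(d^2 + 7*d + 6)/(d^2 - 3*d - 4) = (d + 6)/(d - 4)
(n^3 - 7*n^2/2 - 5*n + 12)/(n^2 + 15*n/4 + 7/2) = 2*(2*n^2 - 11*n + 12)/(4*n + 7)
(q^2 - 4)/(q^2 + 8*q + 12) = (q - 2)/(q + 6)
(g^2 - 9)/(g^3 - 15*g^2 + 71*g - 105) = (g + 3)/(g^2 - 12*g + 35)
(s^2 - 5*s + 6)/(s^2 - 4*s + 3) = (s - 2)/(s - 1)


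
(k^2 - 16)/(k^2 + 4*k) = (k - 4)/k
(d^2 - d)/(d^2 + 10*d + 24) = d*(d - 1)/(d^2 + 10*d + 24)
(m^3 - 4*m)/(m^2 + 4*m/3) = 3*(m^2 - 4)/(3*m + 4)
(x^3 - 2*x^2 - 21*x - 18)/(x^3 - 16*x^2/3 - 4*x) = 3*(x^2 + 4*x + 3)/(x*(3*x + 2))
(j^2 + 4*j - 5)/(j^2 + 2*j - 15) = (j - 1)/(j - 3)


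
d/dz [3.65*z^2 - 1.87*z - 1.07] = 7.3*z - 1.87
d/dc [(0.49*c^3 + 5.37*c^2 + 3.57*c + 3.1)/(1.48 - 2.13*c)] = (-2.0874*c^3 - 9.2625*c^2 + 15.8952*c + 11.8866)/(4.5369*c^2 - 6.3048*c + 2.1904)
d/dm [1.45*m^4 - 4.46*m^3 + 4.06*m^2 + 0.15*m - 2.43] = 5.8*m^3 - 13.38*m^2 + 8.12*m + 0.15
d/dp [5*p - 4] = 5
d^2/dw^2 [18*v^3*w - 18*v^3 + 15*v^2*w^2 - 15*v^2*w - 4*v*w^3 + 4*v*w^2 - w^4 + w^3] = 30*v^2 - 24*v*w + 8*v - 12*w^2 + 6*w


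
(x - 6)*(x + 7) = x^2 + x - 42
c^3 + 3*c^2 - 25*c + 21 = (c - 3)*(c - 1)*(c + 7)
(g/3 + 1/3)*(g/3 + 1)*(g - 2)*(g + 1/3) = g^4/9 + 7*g^3/27 - 13*g^2/27 - 23*g/27 - 2/9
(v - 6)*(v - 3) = v^2 - 9*v + 18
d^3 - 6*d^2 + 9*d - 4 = (d - 4)*(d - 1)^2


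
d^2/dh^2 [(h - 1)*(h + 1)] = 2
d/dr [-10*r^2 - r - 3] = -20*r - 1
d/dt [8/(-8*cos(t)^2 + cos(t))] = 8*(sin(t)/cos(t)^2 - 16*tan(t))/(8*cos(t) - 1)^2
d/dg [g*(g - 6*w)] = 2*g - 6*w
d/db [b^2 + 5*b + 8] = 2*b + 5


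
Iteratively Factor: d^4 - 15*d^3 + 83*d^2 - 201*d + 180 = (d - 4)*(d^3 - 11*d^2 + 39*d - 45) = (d - 5)*(d - 4)*(d^2 - 6*d + 9) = (d - 5)*(d - 4)*(d - 3)*(d - 3)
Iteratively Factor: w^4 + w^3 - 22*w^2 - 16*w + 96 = (w - 4)*(w^3 + 5*w^2 - 2*w - 24) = (w - 4)*(w - 2)*(w^2 + 7*w + 12) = (w - 4)*(w - 2)*(w + 4)*(w + 3)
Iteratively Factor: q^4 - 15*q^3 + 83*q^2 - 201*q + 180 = (q - 3)*(q^3 - 12*q^2 + 47*q - 60) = (q - 4)*(q - 3)*(q^2 - 8*q + 15) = (q - 4)*(q - 3)^2*(q - 5)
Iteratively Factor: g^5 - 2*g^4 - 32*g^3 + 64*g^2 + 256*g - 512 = (g + 4)*(g^4 - 6*g^3 - 8*g^2 + 96*g - 128) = (g - 2)*(g + 4)*(g^3 - 4*g^2 - 16*g + 64) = (g - 4)*(g - 2)*(g + 4)*(g^2 - 16) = (g - 4)*(g - 2)*(g + 4)^2*(g - 4)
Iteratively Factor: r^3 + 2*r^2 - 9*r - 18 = (r - 3)*(r^2 + 5*r + 6) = (r - 3)*(r + 3)*(r + 2)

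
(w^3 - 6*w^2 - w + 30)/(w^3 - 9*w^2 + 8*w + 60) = (w - 3)/(w - 6)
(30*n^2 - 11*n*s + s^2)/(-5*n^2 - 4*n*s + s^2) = (-6*n + s)/(n + s)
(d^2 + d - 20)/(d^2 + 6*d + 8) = (d^2 + d - 20)/(d^2 + 6*d + 8)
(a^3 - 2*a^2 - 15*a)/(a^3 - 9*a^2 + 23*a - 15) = a*(a + 3)/(a^2 - 4*a + 3)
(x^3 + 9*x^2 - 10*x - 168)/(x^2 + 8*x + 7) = (x^2 + 2*x - 24)/(x + 1)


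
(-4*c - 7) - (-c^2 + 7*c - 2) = c^2 - 11*c - 5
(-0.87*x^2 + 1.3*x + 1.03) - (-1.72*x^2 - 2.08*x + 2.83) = 0.85*x^2 + 3.38*x - 1.8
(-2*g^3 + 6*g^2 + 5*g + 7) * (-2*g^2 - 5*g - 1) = 4*g^5 - 2*g^4 - 38*g^3 - 45*g^2 - 40*g - 7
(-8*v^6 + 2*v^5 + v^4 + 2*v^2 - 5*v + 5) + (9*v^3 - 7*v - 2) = -8*v^6 + 2*v^5 + v^4 + 9*v^3 + 2*v^2 - 12*v + 3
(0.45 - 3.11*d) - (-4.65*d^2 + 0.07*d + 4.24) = 4.65*d^2 - 3.18*d - 3.79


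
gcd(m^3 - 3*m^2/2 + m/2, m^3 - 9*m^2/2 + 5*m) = m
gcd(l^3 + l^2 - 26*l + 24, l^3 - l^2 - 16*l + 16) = l^2 - 5*l + 4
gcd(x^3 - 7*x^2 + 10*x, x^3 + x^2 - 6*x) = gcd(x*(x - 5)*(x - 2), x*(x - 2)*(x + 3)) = x^2 - 2*x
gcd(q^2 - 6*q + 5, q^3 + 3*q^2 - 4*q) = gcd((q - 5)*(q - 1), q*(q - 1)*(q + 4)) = q - 1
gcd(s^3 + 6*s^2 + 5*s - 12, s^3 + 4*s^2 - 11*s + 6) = s - 1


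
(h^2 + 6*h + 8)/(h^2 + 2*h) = (h + 4)/h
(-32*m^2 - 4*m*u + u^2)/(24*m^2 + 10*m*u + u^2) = (-8*m + u)/(6*m + u)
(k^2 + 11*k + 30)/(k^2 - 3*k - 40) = (k + 6)/(k - 8)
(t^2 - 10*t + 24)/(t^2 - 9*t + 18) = (t - 4)/(t - 3)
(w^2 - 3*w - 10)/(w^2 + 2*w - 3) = (w^2 - 3*w - 10)/(w^2 + 2*w - 3)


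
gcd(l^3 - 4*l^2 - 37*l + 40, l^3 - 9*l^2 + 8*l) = l^2 - 9*l + 8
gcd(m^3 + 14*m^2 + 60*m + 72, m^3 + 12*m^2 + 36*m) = m^2 + 12*m + 36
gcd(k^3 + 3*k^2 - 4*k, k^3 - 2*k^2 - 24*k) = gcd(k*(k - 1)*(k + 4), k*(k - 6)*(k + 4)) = k^2 + 4*k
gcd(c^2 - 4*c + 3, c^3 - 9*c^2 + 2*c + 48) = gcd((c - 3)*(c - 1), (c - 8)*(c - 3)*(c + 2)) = c - 3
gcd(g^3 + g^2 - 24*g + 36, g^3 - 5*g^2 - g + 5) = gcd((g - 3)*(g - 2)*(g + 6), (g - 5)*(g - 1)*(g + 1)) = 1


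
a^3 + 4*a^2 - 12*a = a*(a - 2)*(a + 6)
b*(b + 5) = b^2 + 5*b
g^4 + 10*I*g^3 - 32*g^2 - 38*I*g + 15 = (g + I)^2*(g + 3*I)*(g + 5*I)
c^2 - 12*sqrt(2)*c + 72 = (c - 6*sqrt(2))^2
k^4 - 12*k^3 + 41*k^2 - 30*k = k*(k - 6)*(k - 5)*(k - 1)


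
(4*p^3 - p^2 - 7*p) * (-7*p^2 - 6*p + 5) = -28*p^5 - 17*p^4 + 75*p^3 + 37*p^2 - 35*p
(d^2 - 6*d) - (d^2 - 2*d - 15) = 15 - 4*d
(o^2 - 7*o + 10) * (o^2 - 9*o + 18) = o^4 - 16*o^3 + 91*o^2 - 216*o + 180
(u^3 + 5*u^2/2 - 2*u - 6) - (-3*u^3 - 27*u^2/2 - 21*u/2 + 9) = 4*u^3 + 16*u^2 + 17*u/2 - 15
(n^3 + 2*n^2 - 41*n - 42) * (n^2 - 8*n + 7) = n^5 - 6*n^4 - 50*n^3 + 300*n^2 + 49*n - 294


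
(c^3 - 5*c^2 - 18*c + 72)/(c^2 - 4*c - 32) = (c^2 - 9*c + 18)/(c - 8)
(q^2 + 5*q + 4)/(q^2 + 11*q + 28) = (q + 1)/(q + 7)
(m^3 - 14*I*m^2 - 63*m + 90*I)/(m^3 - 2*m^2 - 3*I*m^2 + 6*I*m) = (m^2 - 11*I*m - 30)/(m*(m - 2))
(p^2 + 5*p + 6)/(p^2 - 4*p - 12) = (p + 3)/(p - 6)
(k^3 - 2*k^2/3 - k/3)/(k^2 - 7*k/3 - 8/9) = 3*k*(k - 1)/(3*k - 8)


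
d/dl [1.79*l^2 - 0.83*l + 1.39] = 3.58*l - 0.83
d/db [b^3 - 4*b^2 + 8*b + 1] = 3*b^2 - 8*b + 8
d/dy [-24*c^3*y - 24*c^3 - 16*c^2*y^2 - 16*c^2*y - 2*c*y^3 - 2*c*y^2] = 2*c*(-12*c^2 - 16*c*y - 8*c - 3*y^2 - 2*y)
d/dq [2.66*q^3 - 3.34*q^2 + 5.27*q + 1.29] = 7.98*q^2 - 6.68*q + 5.27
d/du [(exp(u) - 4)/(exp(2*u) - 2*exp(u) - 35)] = (2*(1 - exp(u))*(exp(u) - 4) + exp(2*u) - 2*exp(u) - 35)*exp(u)/(-exp(2*u) + 2*exp(u) + 35)^2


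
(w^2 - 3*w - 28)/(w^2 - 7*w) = (w + 4)/w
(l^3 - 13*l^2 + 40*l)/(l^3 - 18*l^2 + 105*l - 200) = l/(l - 5)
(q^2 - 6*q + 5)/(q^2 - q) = (q - 5)/q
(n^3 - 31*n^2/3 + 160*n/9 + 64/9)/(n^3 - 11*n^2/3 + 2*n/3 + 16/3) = (n^2 - 23*n/3 - 8/3)/(n^2 - n - 2)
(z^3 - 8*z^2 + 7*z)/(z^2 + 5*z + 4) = z*(z^2 - 8*z + 7)/(z^2 + 5*z + 4)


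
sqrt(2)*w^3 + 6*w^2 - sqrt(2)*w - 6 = (w - 1)*(w + 3*sqrt(2))*(sqrt(2)*w + sqrt(2))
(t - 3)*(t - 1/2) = t^2 - 7*t/2 + 3/2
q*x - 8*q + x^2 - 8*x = (q + x)*(x - 8)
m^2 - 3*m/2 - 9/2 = (m - 3)*(m + 3/2)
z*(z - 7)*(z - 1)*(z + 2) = z^4 - 6*z^3 - 9*z^2 + 14*z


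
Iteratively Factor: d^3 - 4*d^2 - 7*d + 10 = (d - 5)*(d^2 + d - 2) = (d - 5)*(d + 2)*(d - 1)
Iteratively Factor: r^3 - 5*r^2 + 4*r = (r - 1)*(r^2 - 4*r) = r*(r - 1)*(r - 4)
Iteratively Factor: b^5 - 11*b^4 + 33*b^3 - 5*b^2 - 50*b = (b - 5)*(b^4 - 6*b^3 + 3*b^2 + 10*b) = (b - 5)^2*(b^3 - b^2 - 2*b) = (b - 5)^2*(b + 1)*(b^2 - 2*b) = (b - 5)^2*(b - 2)*(b + 1)*(b)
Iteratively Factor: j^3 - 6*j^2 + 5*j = (j)*(j^2 - 6*j + 5) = j*(j - 5)*(j - 1)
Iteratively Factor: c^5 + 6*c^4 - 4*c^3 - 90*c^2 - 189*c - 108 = (c + 3)*(c^4 + 3*c^3 - 13*c^2 - 51*c - 36) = (c + 3)^2*(c^3 - 13*c - 12) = (c - 4)*(c + 3)^2*(c^2 + 4*c + 3) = (c - 4)*(c + 1)*(c + 3)^2*(c + 3)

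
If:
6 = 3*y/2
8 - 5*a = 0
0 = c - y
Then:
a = 8/5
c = 4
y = 4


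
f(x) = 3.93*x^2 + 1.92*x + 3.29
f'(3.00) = 25.50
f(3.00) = 44.42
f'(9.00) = 72.66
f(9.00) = 338.90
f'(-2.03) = -14.04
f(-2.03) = 15.59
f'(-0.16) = 0.66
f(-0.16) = 3.08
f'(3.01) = 25.58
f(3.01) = 44.68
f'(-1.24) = -7.83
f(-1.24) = 6.95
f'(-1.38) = -8.93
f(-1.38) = 8.12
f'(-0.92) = -5.31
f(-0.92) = 4.85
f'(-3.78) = -27.79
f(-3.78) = 52.19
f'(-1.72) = -11.60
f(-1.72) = 11.61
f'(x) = 7.86*x + 1.92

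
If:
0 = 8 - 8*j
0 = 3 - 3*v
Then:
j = 1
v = 1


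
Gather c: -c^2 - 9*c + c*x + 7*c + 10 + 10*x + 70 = -c^2 + c*(x - 2) + 10*x + 80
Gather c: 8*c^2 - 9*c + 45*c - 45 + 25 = 8*c^2 + 36*c - 20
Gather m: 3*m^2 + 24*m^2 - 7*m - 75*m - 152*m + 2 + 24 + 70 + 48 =27*m^2 - 234*m + 144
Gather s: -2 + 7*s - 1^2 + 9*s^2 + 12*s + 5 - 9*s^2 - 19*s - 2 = 0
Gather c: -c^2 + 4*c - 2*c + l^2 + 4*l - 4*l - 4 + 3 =-c^2 + 2*c + l^2 - 1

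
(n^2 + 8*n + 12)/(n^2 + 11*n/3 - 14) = 3*(n + 2)/(3*n - 7)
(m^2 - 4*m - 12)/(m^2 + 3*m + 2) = (m - 6)/(m + 1)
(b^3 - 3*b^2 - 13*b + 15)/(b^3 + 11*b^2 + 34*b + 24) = (b^3 - 3*b^2 - 13*b + 15)/(b^3 + 11*b^2 + 34*b + 24)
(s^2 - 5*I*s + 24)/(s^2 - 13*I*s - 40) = (s + 3*I)/(s - 5*I)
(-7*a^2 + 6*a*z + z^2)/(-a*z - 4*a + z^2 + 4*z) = (7*a + z)/(z + 4)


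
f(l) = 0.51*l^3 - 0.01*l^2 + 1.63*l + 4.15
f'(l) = 1.53*l^2 - 0.02*l + 1.63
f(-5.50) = -89.97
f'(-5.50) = 48.02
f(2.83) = 20.24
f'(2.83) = 13.83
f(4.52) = 58.41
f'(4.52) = 32.80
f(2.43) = 15.37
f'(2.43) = 10.62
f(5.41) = 93.43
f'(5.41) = 46.30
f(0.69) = 5.44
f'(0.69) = 2.34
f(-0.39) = 3.48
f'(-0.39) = 1.87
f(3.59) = 33.47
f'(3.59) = 21.28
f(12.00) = 903.55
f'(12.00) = 221.71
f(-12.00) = -898.13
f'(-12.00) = 222.19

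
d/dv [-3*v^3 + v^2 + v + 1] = -9*v^2 + 2*v + 1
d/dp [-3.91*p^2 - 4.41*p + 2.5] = -7.82*p - 4.41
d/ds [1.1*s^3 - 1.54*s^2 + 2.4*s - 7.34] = 3.3*s^2 - 3.08*s + 2.4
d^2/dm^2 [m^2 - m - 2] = 2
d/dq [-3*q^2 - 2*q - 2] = -6*q - 2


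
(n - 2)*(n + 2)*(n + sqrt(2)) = n^3 + sqrt(2)*n^2 - 4*n - 4*sqrt(2)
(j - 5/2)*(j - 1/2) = j^2 - 3*j + 5/4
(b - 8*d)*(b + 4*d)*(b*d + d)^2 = b^4*d^2 - 4*b^3*d^3 + 2*b^3*d^2 - 32*b^2*d^4 - 8*b^2*d^3 + b^2*d^2 - 64*b*d^4 - 4*b*d^3 - 32*d^4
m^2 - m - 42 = (m - 7)*(m + 6)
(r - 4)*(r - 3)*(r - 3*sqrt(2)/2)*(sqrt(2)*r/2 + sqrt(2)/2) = sqrt(2)*r^4/2 - 3*sqrt(2)*r^3 - 3*r^3/2 + 5*sqrt(2)*r^2/2 + 9*r^2 - 15*r/2 + 6*sqrt(2)*r - 18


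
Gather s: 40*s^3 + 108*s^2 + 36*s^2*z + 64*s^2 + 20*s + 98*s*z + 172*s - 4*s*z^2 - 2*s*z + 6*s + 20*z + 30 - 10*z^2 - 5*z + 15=40*s^3 + s^2*(36*z + 172) + s*(-4*z^2 + 96*z + 198) - 10*z^2 + 15*z + 45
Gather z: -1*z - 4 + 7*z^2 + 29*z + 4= 7*z^2 + 28*z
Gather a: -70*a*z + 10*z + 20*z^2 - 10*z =-70*a*z + 20*z^2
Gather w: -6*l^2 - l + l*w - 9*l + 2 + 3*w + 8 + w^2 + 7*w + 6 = -6*l^2 - 10*l + w^2 + w*(l + 10) + 16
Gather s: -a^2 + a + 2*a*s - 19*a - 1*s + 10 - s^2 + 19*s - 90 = -a^2 - 18*a - s^2 + s*(2*a + 18) - 80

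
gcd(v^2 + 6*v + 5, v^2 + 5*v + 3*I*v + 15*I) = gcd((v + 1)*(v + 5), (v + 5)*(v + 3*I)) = v + 5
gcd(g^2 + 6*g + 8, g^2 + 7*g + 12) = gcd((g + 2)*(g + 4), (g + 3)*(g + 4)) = g + 4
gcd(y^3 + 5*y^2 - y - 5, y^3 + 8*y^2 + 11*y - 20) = y^2 + 4*y - 5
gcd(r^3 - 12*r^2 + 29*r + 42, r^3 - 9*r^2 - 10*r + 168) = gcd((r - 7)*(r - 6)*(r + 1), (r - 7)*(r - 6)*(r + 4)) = r^2 - 13*r + 42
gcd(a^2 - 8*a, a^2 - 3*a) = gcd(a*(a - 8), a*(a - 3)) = a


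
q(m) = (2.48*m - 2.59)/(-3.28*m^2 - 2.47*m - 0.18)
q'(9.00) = 0.01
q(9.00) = -0.07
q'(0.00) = -211.23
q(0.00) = 14.39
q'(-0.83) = 84.78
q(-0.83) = 11.93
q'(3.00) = 0.01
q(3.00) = -0.13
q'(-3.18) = 0.20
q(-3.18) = 0.41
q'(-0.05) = -1427.07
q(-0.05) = 41.95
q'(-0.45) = 34.28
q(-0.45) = -13.86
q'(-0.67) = 1302276.12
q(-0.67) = -1695.22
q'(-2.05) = 0.78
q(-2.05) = 0.86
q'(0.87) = -0.67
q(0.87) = 0.09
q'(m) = (2.48*m - 2.59)*(6.56*m + 2.47)/(-3.28*m^2 - 2.47*m - 0.18)^2 + 2.48/(-3.28*m^2 - 2.47*m - 0.18)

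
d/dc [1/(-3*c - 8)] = 3/(3*c + 8)^2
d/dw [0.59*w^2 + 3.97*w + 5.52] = 1.18*w + 3.97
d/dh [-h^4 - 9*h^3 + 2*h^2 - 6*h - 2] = -4*h^3 - 27*h^2 + 4*h - 6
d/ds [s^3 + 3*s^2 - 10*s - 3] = 3*s^2 + 6*s - 10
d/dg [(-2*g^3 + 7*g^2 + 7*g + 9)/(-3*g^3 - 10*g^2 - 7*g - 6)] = (41*g^4 + 70*g^3 + 138*g^2 + 96*g + 21)/(9*g^6 + 60*g^5 + 142*g^4 + 176*g^3 + 169*g^2 + 84*g + 36)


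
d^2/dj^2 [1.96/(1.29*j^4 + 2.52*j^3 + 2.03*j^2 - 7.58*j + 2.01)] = (-(30.3408*j^2 + 29.6352*j + 7.9576)*(1.29*j^4 + 2.52*j^3 + 2.03*j^2 - 7.58*j + 2.01) + 1.96*(5.16*j^3 + 7.56*j^2 + 4.06*j - 7.58)*(10.32*j^3 + 15.12*j^2 + 8.12*j - 15.16))/(1.29*j^4 + 2.52*j^3 + 2.03*j^2 - 7.58*j + 2.01)^3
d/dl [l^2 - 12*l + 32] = 2*l - 12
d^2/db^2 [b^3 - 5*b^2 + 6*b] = 6*b - 10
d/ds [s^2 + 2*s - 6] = 2*s + 2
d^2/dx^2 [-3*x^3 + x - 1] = -18*x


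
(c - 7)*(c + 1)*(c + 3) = c^3 - 3*c^2 - 25*c - 21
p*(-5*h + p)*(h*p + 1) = -5*h^2*p^2 + h*p^3 - 5*h*p + p^2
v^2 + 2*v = v*(v + 2)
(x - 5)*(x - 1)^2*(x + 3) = x^4 - 4*x^3 - 10*x^2 + 28*x - 15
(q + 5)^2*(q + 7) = q^3 + 17*q^2 + 95*q + 175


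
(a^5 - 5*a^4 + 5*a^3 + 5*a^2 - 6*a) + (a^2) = a^5 - 5*a^4 + 5*a^3 + 6*a^2 - 6*a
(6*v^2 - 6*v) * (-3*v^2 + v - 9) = -18*v^4 + 24*v^3 - 60*v^2 + 54*v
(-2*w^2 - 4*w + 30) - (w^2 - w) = -3*w^2 - 3*w + 30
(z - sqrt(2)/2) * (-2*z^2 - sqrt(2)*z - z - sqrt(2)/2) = -2*z^3 - z^2 + z + 1/2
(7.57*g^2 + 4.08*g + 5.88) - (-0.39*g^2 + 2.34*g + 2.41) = 7.96*g^2 + 1.74*g + 3.47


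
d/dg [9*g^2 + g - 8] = 18*g + 1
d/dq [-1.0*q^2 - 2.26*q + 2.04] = -2.0*q - 2.26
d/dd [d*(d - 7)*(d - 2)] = 3*d^2 - 18*d + 14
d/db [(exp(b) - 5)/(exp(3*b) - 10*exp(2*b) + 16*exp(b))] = (-2*exp(3*b) + 25*exp(2*b) - 100*exp(b) + 80)*exp(-b)/(exp(4*b) - 20*exp(3*b) + 132*exp(2*b) - 320*exp(b) + 256)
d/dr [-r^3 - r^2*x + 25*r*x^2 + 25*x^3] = -3*r^2 - 2*r*x + 25*x^2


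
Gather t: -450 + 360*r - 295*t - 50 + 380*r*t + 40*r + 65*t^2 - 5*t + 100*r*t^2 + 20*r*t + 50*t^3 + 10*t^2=400*r + 50*t^3 + t^2*(100*r + 75) + t*(400*r - 300) - 500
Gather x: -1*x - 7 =-x - 7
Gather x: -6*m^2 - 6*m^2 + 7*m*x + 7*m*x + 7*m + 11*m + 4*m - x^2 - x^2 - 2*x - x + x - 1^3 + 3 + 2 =-12*m^2 + 22*m - 2*x^2 + x*(14*m - 2) + 4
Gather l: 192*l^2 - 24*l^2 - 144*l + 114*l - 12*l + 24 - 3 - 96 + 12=168*l^2 - 42*l - 63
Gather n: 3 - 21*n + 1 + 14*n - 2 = 2 - 7*n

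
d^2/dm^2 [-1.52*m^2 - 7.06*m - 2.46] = -3.04000000000000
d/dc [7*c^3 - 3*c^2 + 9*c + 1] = 21*c^2 - 6*c + 9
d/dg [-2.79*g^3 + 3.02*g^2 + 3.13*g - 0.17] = -8.37*g^2 + 6.04*g + 3.13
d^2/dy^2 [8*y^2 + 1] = 16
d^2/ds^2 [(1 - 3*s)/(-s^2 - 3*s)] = 6*(s^3 - s^2 - 3*s - 3)/(s^3*(s^3 + 9*s^2 + 27*s + 27))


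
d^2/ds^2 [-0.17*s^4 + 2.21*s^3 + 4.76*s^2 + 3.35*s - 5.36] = -2.04*s^2 + 13.26*s + 9.52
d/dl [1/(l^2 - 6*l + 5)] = 2*(3 - l)/(l^2 - 6*l + 5)^2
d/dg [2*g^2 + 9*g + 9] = 4*g + 9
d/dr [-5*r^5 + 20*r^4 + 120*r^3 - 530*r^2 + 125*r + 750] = -25*r^4 + 80*r^3 + 360*r^2 - 1060*r + 125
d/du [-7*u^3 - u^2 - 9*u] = -21*u^2 - 2*u - 9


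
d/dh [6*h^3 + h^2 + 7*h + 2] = 18*h^2 + 2*h + 7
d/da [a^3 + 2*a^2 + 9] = a*(3*a + 4)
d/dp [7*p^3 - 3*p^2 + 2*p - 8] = 21*p^2 - 6*p + 2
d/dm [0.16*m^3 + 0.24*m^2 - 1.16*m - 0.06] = 0.48*m^2 + 0.48*m - 1.16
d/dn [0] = 0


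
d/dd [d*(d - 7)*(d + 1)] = 3*d^2 - 12*d - 7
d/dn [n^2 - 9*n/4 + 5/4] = 2*n - 9/4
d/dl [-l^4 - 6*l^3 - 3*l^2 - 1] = 2*l*(-2*l^2 - 9*l - 3)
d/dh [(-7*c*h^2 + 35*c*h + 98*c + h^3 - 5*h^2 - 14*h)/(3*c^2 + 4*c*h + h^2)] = (2*(2*c + h)*(7*c*h^2 - 35*c*h - 98*c - h^3 + 5*h^2 + 14*h) + (3*c^2 + 4*c*h + h^2)*(-14*c*h + 35*c + 3*h^2 - 10*h - 14))/(3*c^2 + 4*c*h + h^2)^2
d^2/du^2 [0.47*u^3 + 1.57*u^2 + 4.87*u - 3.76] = 2.82*u + 3.14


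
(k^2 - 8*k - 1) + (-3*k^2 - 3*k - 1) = -2*k^2 - 11*k - 2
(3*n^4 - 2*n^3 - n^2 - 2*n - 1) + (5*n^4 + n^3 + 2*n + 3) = 8*n^4 - n^3 - n^2 + 2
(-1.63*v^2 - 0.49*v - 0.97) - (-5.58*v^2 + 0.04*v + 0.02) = 3.95*v^2 - 0.53*v - 0.99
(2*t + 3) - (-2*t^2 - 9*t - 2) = 2*t^2 + 11*t + 5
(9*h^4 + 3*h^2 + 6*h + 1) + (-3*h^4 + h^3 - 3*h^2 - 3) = 6*h^4 + h^3 + 6*h - 2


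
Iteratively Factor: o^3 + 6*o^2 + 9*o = (o + 3)*(o^2 + 3*o) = o*(o + 3)*(o + 3)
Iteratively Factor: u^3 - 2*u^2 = (u)*(u^2 - 2*u) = u^2*(u - 2)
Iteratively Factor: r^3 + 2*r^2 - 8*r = (r + 4)*(r^2 - 2*r) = (r - 2)*(r + 4)*(r)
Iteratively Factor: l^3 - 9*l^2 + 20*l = (l - 5)*(l^2 - 4*l) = (l - 5)*(l - 4)*(l)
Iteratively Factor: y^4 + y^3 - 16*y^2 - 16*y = (y + 4)*(y^3 - 3*y^2 - 4*y) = y*(y + 4)*(y^2 - 3*y - 4) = y*(y - 4)*(y + 4)*(y + 1)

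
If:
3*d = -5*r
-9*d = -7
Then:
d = 7/9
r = -7/15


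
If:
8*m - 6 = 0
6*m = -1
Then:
No Solution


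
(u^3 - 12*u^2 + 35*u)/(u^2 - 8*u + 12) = u*(u^2 - 12*u + 35)/(u^2 - 8*u + 12)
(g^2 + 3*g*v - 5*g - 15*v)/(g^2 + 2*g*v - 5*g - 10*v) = (g + 3*v)/(g + 2*v)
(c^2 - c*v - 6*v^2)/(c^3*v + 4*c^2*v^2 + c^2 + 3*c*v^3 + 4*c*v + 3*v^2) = (c^2 - c*v - 6*v^2)/(c^3*v + 4*c^2*v^2 + c^2 + 3*c*v^3 + 4*c*v + 3*v^2)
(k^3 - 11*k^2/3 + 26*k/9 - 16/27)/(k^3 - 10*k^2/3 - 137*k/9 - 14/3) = (-27*k^3 + 99*k^2 - 78*k + 16)/(3*(-9*k^3 + 30*k^2 + 137*k + 42))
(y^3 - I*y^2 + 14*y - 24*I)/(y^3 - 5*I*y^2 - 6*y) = (y + 4*I)/y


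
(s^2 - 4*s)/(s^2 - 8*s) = (s - 4)/(s - 8)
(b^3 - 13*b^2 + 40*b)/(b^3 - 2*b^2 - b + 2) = b*(b^2 - 13*b + 40)/(b^3 - 2*b^2 - b + 2)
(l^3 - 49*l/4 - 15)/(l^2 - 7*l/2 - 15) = (l^2 - 5*l/2 - 6)/(l - 6)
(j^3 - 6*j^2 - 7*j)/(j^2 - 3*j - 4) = j*(j - 7)/(j - 4)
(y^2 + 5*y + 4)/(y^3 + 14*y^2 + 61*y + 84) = (y + 1)/(y^2 + 10*y + 21)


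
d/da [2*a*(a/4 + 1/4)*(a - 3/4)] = 3*a^2/2 + a/4 - 3/8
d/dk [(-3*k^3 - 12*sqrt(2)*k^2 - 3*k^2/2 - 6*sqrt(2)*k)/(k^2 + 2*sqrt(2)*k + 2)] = 3*(-k^4 - 4*sqrt(2)*k^3 - 22*k^2 + sqrt(2)*k^2 - 16*sqrt(2)*k - 2*k - 4*sqrt(2))/(k^4 + 4*sqrt(2)*k^3 + 12*k^2 + 8*sqrt(2)*k + 4)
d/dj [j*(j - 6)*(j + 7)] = 3*j^2 + 2*j - 42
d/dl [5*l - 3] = 5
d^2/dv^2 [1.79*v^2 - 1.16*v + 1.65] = 3.58000000000000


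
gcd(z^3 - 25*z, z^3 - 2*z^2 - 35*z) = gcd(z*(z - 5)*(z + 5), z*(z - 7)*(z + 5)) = z^2 + 5*z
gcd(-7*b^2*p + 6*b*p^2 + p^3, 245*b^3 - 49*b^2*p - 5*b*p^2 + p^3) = 7*b + p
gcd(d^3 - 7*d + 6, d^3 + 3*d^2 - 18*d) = 1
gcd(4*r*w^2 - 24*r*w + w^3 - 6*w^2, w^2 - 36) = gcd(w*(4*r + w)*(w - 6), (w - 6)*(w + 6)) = w - 6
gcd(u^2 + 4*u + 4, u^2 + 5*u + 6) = u + 2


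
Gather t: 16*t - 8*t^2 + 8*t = -8*t^2 + 24*t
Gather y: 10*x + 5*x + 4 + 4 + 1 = 15*x + 9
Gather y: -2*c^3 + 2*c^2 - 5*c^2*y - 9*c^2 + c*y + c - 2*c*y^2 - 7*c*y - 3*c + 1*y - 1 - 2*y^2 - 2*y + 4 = -2*c^3 - 7*c^2 - 2*c + y^2*(-2*c - 2) + y*(-5*c^2 - 6*c - 1) + 3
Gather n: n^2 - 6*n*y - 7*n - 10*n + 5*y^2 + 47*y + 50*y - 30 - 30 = n^2 + n*(-6*y - 17) + 5*y^2 + 97*y - 60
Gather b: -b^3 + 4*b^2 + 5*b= -b^3 + 4*b^2 + 5*b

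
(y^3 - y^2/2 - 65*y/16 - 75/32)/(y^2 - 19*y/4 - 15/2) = (8*y^2 - 14*y - 15)/(8*(y - 6))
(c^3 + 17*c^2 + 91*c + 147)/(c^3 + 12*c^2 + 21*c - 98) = (c + 3)/(c - 2)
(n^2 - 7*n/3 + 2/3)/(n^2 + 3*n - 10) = (n - 1/3)/(n + 5)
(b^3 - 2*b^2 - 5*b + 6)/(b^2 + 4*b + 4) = (b^2 - 4*b + 3)/(b + 2)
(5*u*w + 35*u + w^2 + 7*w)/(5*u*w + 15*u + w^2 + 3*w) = (w + 7)/(w + 3)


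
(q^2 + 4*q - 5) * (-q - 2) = -q^3 - 6*q^2 - 3*q + 10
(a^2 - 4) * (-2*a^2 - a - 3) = -2*a^4 - a^3 + 5*a^2 + 4*a + 12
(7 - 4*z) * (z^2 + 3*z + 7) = -4*z^3 - 5*z^2 - 7*z + 49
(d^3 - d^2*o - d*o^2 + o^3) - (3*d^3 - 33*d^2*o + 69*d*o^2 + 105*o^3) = -2*d^3 + 32*d^2*o - 70*d*o^2 - 104*o^3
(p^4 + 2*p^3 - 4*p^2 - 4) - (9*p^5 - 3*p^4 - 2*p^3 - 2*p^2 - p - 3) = -9*p^5 + 4*p^4 + 4*p^3 - 2*p^2 + p - 1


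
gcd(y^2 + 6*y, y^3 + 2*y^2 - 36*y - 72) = y + 6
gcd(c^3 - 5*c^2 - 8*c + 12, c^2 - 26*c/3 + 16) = c - 6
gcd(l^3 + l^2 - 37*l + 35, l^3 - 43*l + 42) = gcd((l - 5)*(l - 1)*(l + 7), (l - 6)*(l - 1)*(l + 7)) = l^2 + 6*l - 7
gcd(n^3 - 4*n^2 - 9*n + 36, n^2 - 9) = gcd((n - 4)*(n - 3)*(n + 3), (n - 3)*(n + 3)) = n^2 - 9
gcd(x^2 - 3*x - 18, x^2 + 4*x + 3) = x + 3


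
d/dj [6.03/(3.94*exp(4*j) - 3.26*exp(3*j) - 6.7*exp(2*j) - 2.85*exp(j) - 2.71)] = (-95.0328*exp(3*j) + 58.9734*exp(2*j) + 80.802*exp(j) + 17.1855)*exp(j)/(-3.94*exp(4*j) + 3.26*exp(3*j) + 6.7*exp(2*j) + 2.85*exp(j) + 2.71)^2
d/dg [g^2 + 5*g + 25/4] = 2*g + 5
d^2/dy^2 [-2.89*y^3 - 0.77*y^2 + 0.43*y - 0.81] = -17.34*y - 1.54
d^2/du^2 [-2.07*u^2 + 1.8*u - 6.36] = -4.14000000000000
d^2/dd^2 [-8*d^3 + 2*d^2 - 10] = 4 - 48*d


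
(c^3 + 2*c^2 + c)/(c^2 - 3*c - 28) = c*(c^2 + 2*c + 1)/(c^2 - 3*c - 28)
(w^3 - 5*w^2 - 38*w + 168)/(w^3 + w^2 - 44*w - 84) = (w - 4)/(w + 2)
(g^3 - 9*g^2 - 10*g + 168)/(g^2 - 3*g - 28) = g - 6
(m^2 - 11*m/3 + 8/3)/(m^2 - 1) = (m - 8/3)/(m + 1)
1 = 1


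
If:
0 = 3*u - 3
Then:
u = 1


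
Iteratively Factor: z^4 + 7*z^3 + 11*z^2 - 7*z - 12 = (z - 1)*(z^3 + 8*z^2 + 19*z + 12) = (z - 1)*(z + 4)*(z^2 + 4*z + 3) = (z - 1)*(z + 3)*(z + 4)*(z + 1)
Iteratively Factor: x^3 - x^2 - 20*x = (x)*(x^2 - x - 20) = x*(x + 4)*(x - 5)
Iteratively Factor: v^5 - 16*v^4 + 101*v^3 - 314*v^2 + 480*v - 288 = (v - 2)*(v^4 - 14*v^3 + 73*v^2 - 168*v + 144) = (v - 3)*(v - 2)*(v^3 - 11*v^2 + 40*v - 48) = (v - 4)*(v - 3)*(v - 2)*(v^2 - 7*v + 12) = (v - 4)*(v - 3)^2*(v - 2)*(v - 4)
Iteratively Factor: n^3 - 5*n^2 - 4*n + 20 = (n + 2)*(n^2 - 7*n + 10) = (n - 5)*(n + 2)*(n - 2)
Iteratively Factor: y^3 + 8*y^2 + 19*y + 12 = (y + 3)*(y^2 + 5*y + 4) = (y + 1)*(y + 3)*(y + 4)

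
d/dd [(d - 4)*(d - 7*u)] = 2*d - 7*u - 4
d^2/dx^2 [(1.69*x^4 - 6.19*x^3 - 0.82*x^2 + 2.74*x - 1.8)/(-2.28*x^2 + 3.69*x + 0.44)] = (-17.570592*x^6 + 85.309848*x^5 - 127.894806*x^4 + 122.395206*x^3 + 117.45276*x^2 - 100.164864*x + 61.844312)/(11.852352*x^6 - 57.546288*x^5 + 86.272236*x^4 - 28.032561*x^3 - 16.649028*x^2 - 2.143152*x - 0.085184)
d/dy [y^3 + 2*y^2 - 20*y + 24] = 3*y^2 + 4*y - 20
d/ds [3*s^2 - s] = 6*s - 1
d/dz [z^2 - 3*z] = 2*z - 3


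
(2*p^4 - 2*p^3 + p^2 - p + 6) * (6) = 12*p^4 - 12*p^3 + 6*p^2 - 6*p + 36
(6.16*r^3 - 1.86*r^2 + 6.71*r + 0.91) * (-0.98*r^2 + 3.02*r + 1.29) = -6.0368*r^5 + 20.426*r^4 - 4.2466*r^3 + 16.973*r^2 + 11.4041*r + 1.1739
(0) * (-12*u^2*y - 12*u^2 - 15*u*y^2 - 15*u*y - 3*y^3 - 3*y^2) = 0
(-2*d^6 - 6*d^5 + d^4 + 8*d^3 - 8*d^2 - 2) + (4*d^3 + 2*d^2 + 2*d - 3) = -2*d^6 - 6*d^5 + d^4 + 12*d^3 - 6*d^2 + 2*d - 5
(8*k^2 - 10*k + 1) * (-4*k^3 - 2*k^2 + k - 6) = -32*k^5 + 24*k^4 + 24*k^3 - 60*k^2 + 61*k - 6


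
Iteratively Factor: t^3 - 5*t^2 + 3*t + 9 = (t + 1)*(t^2 - 6*t + 9) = (t - 3)*(t + 1)*(t - 3)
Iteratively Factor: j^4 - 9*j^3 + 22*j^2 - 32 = (j + 1)*(j^3 - 10*j^2 + 32*j - 32) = (j - 2)*(j + 1)*(j^2 - 8*j + 16) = (j - 4)*(j - 2)*(j + 1)*(j - 4)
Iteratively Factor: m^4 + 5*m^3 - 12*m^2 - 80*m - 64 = (m - 4)*(m^3 + 9*m^2 + 24*m + 16) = (m - 4)*(m + 1)*(m^2 + 8*m + 16) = (m - 4)*(m + 1)*(m + 4)*(m + 4)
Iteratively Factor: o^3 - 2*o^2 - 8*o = (o)*(o^2 - 2*o - 8) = o*(o - 4)*(o + 2)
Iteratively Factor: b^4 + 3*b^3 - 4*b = (b + 2)*(b^3 + b^2 - 2*b) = (b + 2)^2*(b^2 - b) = b*(b + 2)^2*(b - 1)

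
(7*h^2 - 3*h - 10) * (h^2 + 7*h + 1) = 7*h^4 + 46*h^3 - 24*h^2 - 73*h - 10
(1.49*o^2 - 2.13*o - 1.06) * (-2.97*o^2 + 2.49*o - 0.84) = -4.4253*o^4 + 10.0362*o^3 - 3.4071*o^2 - 0.8502*o + 0.8904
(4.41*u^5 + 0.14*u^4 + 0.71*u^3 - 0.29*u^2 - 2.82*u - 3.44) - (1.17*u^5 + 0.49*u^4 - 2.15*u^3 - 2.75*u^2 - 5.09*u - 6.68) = 3.24*u^5 - 0.35*u^4 + 2.86*u^3 + 2.46*u^2 + 2.27*u + 3.24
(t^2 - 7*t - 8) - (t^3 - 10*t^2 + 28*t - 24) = -t^3 + 11*t^2 - 35*t + 16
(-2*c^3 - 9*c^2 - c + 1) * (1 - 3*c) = 6*c^4 + 25*c^3 - 6*c^2 - 4*c + 1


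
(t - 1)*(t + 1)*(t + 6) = t^3 + 6*t^2 - t - 6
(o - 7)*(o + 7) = o^2 - 49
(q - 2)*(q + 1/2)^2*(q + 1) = q^4 - 11*q^2/4 - 9*q/4 - 1/2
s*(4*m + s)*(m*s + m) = 4*m^2*s^2 + 4*m^2*s + m*s^3 + m*s^2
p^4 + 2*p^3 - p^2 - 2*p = p*(p - 1)*(p + 1)*(p + 2)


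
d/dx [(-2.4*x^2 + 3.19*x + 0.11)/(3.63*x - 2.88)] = (-8.712*x^2 + 13.824*x - 9.5865)/(13.1769*x^2 - 20.9088*x + 8.2944)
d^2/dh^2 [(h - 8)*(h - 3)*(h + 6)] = 6*h - 10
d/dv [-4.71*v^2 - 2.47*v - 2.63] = -9.42*v - 2.47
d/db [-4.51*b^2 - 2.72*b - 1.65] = -9.02*b - 2.72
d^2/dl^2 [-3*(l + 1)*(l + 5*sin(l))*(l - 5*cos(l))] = -15*sqrt(2)*l^2*cos(l + pi/4) - 45*l*sin(l) - 150*l*sin(2*l) - 75*l*cos(l) - 18*l - 60*sin(l) + 150*sqrt(2)*cos(2*l + pi/4) - 6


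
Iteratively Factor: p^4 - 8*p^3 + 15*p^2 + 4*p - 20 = (p + 1)*(p^3 - 9*p^2 + 24*p - 20) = (p - 2)*(p + 1)*(p^2 - 7*p + 10) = (p - 2)^2*(p + 1)*(p - 5)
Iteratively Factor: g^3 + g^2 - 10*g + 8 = (g - 1)*(g^2 + 2*g - 8) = (g - 1)*(g + 4)*(g - 2)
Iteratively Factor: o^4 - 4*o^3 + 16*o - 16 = (o + 2)*(o^3 - 6*o^2 + 12*o - 8) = (o - 2)*(o + 2)*(o^2 - 4*o + 4) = (o - 2)^2*(o + 2)*(o - 2)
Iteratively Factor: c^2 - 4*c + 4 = (c - 2)*(c - 2)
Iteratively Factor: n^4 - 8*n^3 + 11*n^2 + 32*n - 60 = (n - 3)*(n^3 - 5*n^2 - 4*n + 20) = (n - 5)*(n - 3)*(n^2 - 4) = (n - 5)*(n - 3)*(n - 2)*(n + 2)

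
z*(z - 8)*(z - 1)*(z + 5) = z^4 - 4*z^3 - 37*z^2 + 40*z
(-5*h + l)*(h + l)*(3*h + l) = -15*h^3 - 17*h^2*l - h*l^2 + l^3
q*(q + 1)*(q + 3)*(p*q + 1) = p*q^4 + 4*p*q^3 + 3*p*q^2 + q^3 + 4*q^2 + 3*q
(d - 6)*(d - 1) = d^2 - 7*d + 6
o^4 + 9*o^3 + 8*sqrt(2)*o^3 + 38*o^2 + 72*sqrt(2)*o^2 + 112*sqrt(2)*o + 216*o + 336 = (o + 2)*(o + 7)*(o + 2*sqrt(2))*(o + 6*sqrt(2))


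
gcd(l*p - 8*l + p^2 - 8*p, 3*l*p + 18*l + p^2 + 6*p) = 1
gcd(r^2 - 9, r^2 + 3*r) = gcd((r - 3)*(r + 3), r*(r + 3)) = r + 3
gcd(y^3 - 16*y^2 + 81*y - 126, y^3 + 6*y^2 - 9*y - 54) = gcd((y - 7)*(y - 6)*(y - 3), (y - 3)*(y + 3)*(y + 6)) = y - 3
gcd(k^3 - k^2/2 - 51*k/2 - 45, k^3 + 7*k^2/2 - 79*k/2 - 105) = k^2 - 7*k/2 - 15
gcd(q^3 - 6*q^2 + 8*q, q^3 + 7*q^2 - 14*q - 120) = q - 4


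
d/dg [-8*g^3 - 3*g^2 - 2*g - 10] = -24*g^2 - 6*g - 2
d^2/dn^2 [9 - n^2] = -2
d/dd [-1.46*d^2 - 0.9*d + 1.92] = -2.92*d - 0.9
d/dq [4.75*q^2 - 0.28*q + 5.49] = 9.5*q - 0.28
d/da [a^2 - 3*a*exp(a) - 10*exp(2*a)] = -3*a*exp(a) + 2*a - 20*exp(2*a) - 3*exp(a)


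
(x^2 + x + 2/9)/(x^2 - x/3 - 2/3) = (x + 1/3)/(x - 1)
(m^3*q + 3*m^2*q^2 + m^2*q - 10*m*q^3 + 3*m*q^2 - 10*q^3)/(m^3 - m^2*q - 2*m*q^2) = q*(m^2 + 5*m*q + m + 5*q)/(m*(m + q))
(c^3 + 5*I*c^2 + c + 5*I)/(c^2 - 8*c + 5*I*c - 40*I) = (c^2 + 1)/(c - 8)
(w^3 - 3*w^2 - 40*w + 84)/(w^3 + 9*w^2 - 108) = (w^2 - 9*w + 14)/(w^2 + 3*w - 18)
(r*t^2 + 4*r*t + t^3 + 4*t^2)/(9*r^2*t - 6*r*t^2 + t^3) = (r*t + 4*r + t^2 + 4*t)/(9*r^2 - 6*r*t + t^2)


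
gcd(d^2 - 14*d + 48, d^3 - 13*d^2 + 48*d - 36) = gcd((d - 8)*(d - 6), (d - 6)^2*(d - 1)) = d - 6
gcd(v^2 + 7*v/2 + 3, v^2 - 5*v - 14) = v + 2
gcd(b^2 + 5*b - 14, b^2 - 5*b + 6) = b - 2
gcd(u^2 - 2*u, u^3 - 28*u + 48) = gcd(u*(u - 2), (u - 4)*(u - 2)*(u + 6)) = u - 2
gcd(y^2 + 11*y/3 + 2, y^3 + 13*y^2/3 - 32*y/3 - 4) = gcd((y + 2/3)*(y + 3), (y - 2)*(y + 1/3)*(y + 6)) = 1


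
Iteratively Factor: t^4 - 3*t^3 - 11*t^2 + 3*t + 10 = (t + 1)*(t^3 - 4*t^2 - 7*t + 10) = (t - 1)*(t + 1)*(t^2 - 3*t - 10) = (t - 1)*(t + 1)*(t + 2)*(t - 5)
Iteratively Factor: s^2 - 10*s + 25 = (s - 5)*(s - 5)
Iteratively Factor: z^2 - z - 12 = (z + 3)*(z - 4)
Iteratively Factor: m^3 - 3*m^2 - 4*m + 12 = (m - 3)*(m^2 - 4) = (m - 3)*(m - 2)*(m + 2)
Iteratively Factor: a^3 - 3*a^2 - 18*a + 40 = (a - 5)*(a^2 + 2*a - 8) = (a - 5)*(a - 2)*(a + 4)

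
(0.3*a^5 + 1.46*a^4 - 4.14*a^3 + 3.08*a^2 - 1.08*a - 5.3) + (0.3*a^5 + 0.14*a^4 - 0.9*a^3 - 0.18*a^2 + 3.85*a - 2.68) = 0.6*a^5 + 1.6*a^4 - 5.04*a^3 + 2.9*a^2 + 2.77*a - 7.98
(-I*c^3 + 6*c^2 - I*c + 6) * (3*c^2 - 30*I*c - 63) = -3*I*c^5 - 12*c^4 - 120*I*c^3 - 390*c^2 - 117*I*c - 378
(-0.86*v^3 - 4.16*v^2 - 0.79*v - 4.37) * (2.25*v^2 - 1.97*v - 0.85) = -1.935*v^5 - 7.6658*v^4 + 7.1487*v^3 - 4.7402*v^2 + 9.2804*v + 3.7145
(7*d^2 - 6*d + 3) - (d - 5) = 7*d^2 - 7*d + 8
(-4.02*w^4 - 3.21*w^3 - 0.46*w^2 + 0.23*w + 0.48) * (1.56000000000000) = -6.2712*w^4 - 5.0076*w^3 - 0.7176*w^2 + 0.3588*w + 0.7488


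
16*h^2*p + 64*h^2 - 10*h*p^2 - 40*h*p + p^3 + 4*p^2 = (-8*h + p)*(-2*h + p)*(p + 4)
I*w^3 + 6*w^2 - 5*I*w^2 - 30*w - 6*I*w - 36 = (w - 6)*(w - 6*I)*(I*w + I)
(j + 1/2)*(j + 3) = j^2 + 7*j/2 + 3/2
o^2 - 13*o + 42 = (o - 7)*(o - 6)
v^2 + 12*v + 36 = (v + 6)^2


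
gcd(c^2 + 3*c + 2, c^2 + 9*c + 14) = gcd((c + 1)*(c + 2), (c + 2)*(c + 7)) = c + 2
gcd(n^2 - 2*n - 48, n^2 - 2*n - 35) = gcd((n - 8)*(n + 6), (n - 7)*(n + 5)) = 1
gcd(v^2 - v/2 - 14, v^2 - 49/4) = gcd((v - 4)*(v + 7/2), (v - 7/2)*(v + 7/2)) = v + 7/2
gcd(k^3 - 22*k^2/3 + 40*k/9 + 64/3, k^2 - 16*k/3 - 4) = k - 6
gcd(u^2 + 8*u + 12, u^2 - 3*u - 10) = u + 2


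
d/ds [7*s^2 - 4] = 14*s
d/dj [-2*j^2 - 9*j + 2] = -4*j - 9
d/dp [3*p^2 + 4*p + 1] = 6*p + 4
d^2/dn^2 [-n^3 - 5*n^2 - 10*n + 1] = -6*n - 10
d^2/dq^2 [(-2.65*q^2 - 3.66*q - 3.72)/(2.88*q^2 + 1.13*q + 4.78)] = (-43.466688*q^3 + 33.7547519999999*q^2 + 229.671936*q + 11.363608)/(23.887872*q^6 + 28.118016*q^5 + 129.974112*q^4 + 94.779089*q^3 + 215.720922*q^2 + 77.456076*q + 109.215352)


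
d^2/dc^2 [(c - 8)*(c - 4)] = 2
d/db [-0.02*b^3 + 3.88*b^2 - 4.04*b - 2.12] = -0.06*b^2 + 7.76*b - 4.04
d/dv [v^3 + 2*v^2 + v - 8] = 3*v^2 + 4*v + 1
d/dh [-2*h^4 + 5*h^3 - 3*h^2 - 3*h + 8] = -8*h^3 + 15*h^2 - 6*h - 3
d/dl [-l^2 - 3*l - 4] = -2*l - 3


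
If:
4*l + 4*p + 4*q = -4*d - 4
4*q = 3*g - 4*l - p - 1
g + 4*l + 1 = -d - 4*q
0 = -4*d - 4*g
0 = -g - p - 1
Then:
No Solution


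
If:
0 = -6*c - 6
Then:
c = -1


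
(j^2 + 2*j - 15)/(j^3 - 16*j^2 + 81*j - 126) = (j + 5)/(j^2 - 13*j + 42)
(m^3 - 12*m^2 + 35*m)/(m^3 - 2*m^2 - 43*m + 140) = m*(m - 7)/(m^2 + 3*m - 28)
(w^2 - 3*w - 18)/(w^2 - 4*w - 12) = (w + 3)/(w + 2)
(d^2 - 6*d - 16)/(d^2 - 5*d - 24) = (d + 2)/(d + 3)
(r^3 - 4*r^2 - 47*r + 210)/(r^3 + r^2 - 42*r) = (r - 5)/r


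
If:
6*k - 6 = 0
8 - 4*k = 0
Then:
No Solution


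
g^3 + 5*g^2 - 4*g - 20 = (g - 2)*(g + 2)*(g + 5)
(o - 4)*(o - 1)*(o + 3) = o^3 - 2*o^2 - 11*o + 12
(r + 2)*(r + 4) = r^2 + 6*r + 8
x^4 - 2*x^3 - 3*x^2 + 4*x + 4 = (x - 2)^2*(x + 1)^2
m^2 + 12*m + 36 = (m + 6)^2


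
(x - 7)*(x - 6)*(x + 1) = x^3 - 12*x^2 + 29*x + 42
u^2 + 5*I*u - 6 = (u + 2*I)*(u + 3*I)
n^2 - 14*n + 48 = (n - 8)*(n - 6)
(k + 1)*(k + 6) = k^2 + 7*k + 6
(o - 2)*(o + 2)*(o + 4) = o^3 + 4*o^2 - 4*o - 16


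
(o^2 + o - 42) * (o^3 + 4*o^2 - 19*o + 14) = o^5 + 5*o^4 - 57*o^3 - 173*o^2 + 812*o - 588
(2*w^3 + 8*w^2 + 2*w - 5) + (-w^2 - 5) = 2*w^3 + 7*w^2 + 2*w - 10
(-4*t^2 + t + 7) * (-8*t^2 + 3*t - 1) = 32*t^4 - 20*t^3 - 49*t^2 + 20*t - 7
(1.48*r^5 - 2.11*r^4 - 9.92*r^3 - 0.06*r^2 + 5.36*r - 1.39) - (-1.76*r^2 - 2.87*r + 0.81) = 1.48*r^5 - 2.11*r^4 - 9.92*r^3 + 1.7*r^2 + 8.23*r - 2.2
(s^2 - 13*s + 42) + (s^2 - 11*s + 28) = 2*s^2 - 24*s + 70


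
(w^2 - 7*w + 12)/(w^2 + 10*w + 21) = (w^2 - 7*w + 12)/(w^2 + 10*w + 21)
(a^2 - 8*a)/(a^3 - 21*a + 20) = a*(a - 8)/(a^3 - 21*a + 20)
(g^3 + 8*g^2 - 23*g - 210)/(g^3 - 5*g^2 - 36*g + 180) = (g + 7)/(g - 6)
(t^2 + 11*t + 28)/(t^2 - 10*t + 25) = (t^2 + 11*t + 28)/(t^2 - 10*t + 25)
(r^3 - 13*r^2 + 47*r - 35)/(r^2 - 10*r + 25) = (r^2 - 8*r + 7)/(r - 5)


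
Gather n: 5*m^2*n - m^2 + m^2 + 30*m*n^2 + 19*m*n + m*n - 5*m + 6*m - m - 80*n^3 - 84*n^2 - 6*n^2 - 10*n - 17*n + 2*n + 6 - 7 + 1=-80*n^3 + n^2*(30*m - 90) + n*(5*m^2 + 20*m - 25)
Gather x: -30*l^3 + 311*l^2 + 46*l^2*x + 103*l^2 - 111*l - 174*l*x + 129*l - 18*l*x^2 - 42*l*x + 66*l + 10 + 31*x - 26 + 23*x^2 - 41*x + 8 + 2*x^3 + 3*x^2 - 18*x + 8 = -30*l^3 + 414*l^2 + 84*l + 2*x^3 + x^2*(26 - 18*l) + x*(46*l^2 - 216*l - 28)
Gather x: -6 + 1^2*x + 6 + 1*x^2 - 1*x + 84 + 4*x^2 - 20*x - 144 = 5*x^2 - 20*x - 60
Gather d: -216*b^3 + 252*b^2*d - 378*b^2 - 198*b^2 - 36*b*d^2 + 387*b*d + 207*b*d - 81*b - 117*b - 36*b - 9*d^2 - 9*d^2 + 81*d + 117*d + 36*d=-216*b^3 - 576*b^2 - 234*b + d^2*(-36*b - 18) + d*(252*b^2 + 594*b + 234)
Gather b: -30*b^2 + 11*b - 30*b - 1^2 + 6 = -30*b^2 - 19*b + 5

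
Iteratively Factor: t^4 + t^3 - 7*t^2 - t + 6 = (t - 2)*(t^3 + 3*t^2 - t - 3) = (t - 2)*(t + 1)*(t^2 + 2*t - 3) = (t - 2)*(t + 1)*(t + 3)*(t - 1)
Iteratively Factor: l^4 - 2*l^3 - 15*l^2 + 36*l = (l - 3)*(l^3 + l^2 - 12*l) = (l - 3)*(l + 4)*(l^2 - 3*l) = (l - 3)^2*(l + 4)*(l)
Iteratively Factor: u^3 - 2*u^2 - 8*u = (u)*(u^2 - 2*u - 8) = u*(u - 4)*(u + 2)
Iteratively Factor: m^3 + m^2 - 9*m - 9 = (m + 3)*(m^2 - 2*m - 3) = (m - 3)*(m + 3)*(m + 1)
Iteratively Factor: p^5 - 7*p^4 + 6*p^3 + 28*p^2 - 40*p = (p + 2)*(p^4 - 9*p^3 + 24*p^2 - 20*p) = (p - 2)*(p + 2)*(p^3 - 7*p^2 + 10*p) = (p - 2)^2*(p + 2)*(p^2 - 5*p) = (p - 5)*(p - 2)^2*(p + 2)*(p)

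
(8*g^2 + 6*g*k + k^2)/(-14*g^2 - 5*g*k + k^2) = (-4*g - k)/(7*g - k)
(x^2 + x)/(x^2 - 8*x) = (x + 1)/(x - 8)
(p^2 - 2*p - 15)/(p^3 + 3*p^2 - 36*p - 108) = (p - 5)/(p^2 - 36)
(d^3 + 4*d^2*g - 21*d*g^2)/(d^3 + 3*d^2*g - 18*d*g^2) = (d + 7*g)/(d + 6*g)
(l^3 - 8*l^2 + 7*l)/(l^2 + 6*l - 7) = l*(l - 7)/(l + 7)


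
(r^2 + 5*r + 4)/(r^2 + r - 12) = (r + 1)/(r - 3)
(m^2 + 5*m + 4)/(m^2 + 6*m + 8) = (m + 1)/(m + 2)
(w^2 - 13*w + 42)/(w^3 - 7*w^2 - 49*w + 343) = (w - 6)/(w^2 - 49)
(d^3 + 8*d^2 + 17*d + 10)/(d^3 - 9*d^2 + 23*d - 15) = (d^3 + 8*d^2 + 17*d + 10)/(d^3 - 9*d^2 + 23*d - 15)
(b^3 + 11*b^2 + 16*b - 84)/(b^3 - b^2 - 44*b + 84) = (b + 6)/(b - 6)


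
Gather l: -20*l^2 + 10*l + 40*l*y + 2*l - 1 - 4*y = -20*l^2 + l*(40*y + 12) - 4*y - 1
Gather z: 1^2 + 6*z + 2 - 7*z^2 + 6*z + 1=-7*z^2 + 12*z + 4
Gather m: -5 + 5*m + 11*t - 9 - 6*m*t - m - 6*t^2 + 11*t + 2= m*(4 - 6*t) - 6*t^2 + 22*t - 12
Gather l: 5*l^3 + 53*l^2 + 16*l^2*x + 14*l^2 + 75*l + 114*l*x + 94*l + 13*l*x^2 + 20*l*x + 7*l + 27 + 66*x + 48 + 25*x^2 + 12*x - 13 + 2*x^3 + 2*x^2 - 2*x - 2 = 5*l^3 + l^2*(16*x + 67) + l*(13*x^2 + 134*x + 176) + 2*x^3 + 27*x^2 + 76*x + 60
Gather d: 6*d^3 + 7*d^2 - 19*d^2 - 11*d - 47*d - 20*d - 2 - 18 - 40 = 6*d^3 - 12*d^2 - 78*d - 60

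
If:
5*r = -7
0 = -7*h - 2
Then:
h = -2/7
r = -7/5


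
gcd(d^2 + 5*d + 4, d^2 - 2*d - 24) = d + 4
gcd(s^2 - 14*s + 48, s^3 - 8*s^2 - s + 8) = s - 8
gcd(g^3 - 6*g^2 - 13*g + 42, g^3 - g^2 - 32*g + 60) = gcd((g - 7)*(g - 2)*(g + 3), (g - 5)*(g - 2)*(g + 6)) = g - 2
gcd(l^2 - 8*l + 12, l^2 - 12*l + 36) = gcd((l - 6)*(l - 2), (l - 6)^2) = l - 6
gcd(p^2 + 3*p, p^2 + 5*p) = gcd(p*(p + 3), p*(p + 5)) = p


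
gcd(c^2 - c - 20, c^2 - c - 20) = c^2 - c - 20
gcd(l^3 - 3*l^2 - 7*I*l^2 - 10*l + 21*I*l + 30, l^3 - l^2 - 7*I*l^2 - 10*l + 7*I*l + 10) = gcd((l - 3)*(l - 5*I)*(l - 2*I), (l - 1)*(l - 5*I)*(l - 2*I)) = l^2 - 7*I*l - 10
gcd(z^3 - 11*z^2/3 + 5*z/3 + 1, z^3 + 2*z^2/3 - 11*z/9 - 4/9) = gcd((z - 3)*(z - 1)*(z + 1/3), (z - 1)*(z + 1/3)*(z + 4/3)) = z^2 - 2*z/3 - 1/3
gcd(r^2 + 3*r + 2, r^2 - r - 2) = r + 1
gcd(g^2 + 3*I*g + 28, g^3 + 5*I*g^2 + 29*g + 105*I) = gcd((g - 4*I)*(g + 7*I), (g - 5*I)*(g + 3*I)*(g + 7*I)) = g + 7*I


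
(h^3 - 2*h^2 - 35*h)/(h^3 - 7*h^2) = (h + 5)/h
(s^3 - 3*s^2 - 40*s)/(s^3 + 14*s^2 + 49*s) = (s^2 - 3*s - 40)/(s^2 + 14*s + 49)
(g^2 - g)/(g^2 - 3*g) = (g - 1)/(g - 3)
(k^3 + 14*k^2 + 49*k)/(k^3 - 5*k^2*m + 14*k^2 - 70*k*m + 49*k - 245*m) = k/(k - 5*m)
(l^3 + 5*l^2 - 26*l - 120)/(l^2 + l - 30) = l + 4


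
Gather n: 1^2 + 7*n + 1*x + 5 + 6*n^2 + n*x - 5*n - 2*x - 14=6*n^2 + n*(x + 2) - x - 8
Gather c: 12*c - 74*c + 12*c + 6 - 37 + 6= -50*c - 25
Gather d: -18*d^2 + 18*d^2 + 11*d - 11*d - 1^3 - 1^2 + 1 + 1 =0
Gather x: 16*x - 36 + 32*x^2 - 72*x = 32*x^2 - 56*x - 36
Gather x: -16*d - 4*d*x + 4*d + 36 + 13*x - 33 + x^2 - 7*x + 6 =-12*d + x^2 + x*(6 - 4*d) + 9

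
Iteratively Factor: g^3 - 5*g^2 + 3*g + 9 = (g + 1)*(g^2 - 6*g + 9) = (g - 3)*(g + 1)*(g - 3)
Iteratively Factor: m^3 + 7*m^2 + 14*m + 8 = (m + 2)*(m^2 + 5*m + 4) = (m + 2)*(m + 4)*(m + 1)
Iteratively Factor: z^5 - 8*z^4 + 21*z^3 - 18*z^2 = (z - 2)*(z^4 - 6*z^3 + 9*z^2) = (z - 3)*(z - 2)*(z^3 - 3*z^2) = z*(z - 3)*(z - 2)*(z^2 - 3*z) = z^2*(z - 3)*(z - 2)*(z - 3)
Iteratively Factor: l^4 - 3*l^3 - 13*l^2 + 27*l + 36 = (l + 3)*(l^3 - 6*l^2 + 5*l + 12) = (l - 4)*(l + 3)*(l^2 - 2*l - 3) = (l - 4)*(l - 3)*(l + 3)*(l + 1)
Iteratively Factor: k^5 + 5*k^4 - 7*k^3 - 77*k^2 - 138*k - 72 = (k + 2)*(k^4 + 3*k^3 - 13*k^2 - 51*k - 36) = (k - 4)*(k + 2)*(k^3 + 7*k^2 + 15*k + 9) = (k - 4)*(k + 2)*(k + 3)*(k^2 + 4*k + 3) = (k - 4)*(k + 2)*(k + 3)^2*(k + 1)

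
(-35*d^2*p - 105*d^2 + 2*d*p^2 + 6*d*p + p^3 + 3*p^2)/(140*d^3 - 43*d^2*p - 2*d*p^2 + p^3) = (p + 3)/(-4*d + p)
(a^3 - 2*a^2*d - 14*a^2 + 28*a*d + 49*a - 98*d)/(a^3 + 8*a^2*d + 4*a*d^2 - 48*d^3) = (a^2 - 14*a + 49)/(a^2 + 10*a*d + 24*d^2)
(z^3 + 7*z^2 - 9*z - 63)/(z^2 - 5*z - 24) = (z^2 + 4*z - 21)/(z - 8)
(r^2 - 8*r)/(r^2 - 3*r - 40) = r/(r + 5)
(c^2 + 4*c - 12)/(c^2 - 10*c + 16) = (c + 6)/(c - 8)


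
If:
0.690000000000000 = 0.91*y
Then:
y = 0.76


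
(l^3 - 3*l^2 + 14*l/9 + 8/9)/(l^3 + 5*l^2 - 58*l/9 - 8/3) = (l - 2)/(l + 6)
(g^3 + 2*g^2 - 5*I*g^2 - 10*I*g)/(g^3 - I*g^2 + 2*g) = (g^2 + g*(2 - 5*I) - 10*I)/(g^2 - I*g + 2)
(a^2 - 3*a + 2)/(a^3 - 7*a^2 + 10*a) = (a - 1)/(a*(a - 5))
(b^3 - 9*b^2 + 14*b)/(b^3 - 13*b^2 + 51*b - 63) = b*(b - 2)/(b^2 - 6*b + 9)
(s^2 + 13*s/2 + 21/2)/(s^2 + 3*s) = (s + 7/2)/s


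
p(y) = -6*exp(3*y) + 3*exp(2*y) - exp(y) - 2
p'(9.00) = -9576474379120.63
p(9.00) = -3192092471808.46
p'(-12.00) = 0.00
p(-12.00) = -2.00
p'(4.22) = -5640437.71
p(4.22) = -1875564.71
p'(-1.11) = -0.32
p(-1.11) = -2.22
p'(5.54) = -296946609.91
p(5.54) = -98917514.20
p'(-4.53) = -0.01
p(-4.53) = -2.01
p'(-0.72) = -1.14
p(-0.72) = -2.47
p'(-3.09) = -0.03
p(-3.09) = -2.04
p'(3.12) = -206004.49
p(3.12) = -68172.40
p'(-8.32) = -0.00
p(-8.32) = -2.00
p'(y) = -18*exp(3*y) + 6*exp(2*y) - exp(y)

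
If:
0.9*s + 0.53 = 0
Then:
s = -0.59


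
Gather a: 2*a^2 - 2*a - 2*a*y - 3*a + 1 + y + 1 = 2*a^2 + a*(-2*y - 5) + y + 2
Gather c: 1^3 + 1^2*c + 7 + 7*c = 8*c + 8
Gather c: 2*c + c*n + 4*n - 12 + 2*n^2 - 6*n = c*(n + 2) + 2*n^2 - 2*n - 12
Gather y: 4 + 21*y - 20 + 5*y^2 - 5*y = 5*y^2 + 16*y - 16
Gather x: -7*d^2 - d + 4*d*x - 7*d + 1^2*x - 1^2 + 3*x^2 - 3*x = -7*d^2 - 8*d + 3*x^2 + x*(4*d - 2) - 1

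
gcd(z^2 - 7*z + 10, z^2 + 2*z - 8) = z - 2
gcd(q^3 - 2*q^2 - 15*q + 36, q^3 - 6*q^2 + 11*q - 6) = q - 3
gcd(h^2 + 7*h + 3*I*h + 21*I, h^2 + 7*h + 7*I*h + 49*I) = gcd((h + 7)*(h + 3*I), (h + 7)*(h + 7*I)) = h + 7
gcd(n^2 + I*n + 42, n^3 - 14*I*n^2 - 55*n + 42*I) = n - 6*I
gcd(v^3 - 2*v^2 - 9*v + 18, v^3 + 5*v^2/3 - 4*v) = v + 3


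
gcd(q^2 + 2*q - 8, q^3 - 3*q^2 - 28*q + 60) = q - 2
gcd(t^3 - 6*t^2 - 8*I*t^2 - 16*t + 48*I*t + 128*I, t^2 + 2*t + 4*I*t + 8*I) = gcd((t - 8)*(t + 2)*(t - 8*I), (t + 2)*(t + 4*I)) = t + 2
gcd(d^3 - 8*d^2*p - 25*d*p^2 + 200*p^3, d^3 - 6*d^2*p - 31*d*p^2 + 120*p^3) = -d^2 + 3*d*p + 40*p^2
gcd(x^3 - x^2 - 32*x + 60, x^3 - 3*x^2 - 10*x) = x - 5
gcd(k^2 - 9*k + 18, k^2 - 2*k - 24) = k - 6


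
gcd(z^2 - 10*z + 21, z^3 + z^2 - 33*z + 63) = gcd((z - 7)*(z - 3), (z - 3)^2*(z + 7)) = z - 3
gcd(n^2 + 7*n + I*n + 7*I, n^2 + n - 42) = n + 7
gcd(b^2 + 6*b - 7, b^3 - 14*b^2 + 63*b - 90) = 1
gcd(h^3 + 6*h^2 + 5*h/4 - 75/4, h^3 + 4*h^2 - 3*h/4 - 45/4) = h^2 + h - 15/4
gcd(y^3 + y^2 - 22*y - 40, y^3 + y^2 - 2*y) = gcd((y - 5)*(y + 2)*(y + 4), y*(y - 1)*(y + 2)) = y + 2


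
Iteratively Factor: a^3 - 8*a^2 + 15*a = (a)*(a^2 - 8*a + 15) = a*(a - 5)*(a - 3)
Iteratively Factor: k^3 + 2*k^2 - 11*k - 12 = (k + 1)*(k^2 + k - 12) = (k + 1)*(k + 4)*(k - 3)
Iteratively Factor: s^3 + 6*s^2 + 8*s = (s)*(s^2 + 6*s + 8) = s*(s + 2)*(s + 4)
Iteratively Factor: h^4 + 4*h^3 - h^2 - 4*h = (h)*(h^3 + 4*h^2 - h - 4) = h*(h + 1)*(h^2 + 3*h - 4) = h*(h - 1)*(h + 1)*(h + 4)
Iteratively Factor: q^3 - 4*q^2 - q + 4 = (q + 1)*(q^2 - 5*q + 4) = (q - 1)*(q + 1)*(q - 4)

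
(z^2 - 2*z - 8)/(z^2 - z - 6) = (z - 4)/(z - 3)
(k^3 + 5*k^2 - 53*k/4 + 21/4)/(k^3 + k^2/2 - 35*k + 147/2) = (4*k^2 - 8*k + 3)/(2*(2*k^2 - 13*k + 21))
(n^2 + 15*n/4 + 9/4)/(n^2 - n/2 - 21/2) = (4*n + 3)/(2*(2*n - 7))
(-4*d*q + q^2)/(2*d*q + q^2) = (-4*d + q)/(2*d + q)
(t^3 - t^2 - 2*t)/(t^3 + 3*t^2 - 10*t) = (t + 1)/(t + 5)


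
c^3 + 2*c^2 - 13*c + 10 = (c - 2)*(c - 1)*(c + 5)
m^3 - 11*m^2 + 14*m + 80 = (m - 8)*(m - 5)*(m + 2)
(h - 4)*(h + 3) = h^2 - h - 12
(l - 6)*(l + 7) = l^2 + l - 42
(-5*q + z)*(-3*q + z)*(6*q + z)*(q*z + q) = 90*q^4*z + 90*q^4 - 33*q^3*z^2 - 33*q^3*z - 2*q^2*z^3 - 2*q^2*z^2 + q*z^4 + q*z^3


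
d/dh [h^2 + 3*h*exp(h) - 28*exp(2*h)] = 3*h*exp(h) + 2*h - 56*exp(2*h) + 3*exp(h)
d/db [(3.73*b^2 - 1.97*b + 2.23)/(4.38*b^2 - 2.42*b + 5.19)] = (-0.398000000000003*b^2 + 19.1826*b - 4.8277)/(19.1844*b^4 - 21.1992*b^3 + 51.3208*b^2 - 25.1196*b + 26.9361)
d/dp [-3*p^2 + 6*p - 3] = 6 - 6*p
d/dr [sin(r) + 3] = cos(r)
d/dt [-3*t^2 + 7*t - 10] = 7 - 6*t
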